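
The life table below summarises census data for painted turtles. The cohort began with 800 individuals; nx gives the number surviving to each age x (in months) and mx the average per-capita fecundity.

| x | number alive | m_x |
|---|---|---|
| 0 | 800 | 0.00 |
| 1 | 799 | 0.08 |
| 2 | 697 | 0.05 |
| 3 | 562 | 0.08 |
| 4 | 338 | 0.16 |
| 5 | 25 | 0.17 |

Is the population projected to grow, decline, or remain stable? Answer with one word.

declining

lx = nx/n0 = nx/800: 1, 0.99875, 0.87125, 0.7025, 0.4225, 0.03125
R0 = Σ lx·mx = 0 + 0.0799… + 0.043563… + 0.0562 + 0.0676 + 0.005313… = 0.252575…
R0 < 1, so the population is declining.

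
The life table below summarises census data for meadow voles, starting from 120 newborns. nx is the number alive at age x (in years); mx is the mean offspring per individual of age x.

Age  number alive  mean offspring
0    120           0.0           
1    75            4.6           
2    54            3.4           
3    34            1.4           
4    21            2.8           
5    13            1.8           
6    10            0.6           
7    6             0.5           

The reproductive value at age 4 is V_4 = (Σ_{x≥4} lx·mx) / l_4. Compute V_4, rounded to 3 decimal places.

lx = nx/n0 = nx/120: 1, 0.625, 0.45, 0.28333…, 0.175, 0.10833…, 0.08333…, 0.05
lx·mx for x ≥ 4: 0.49, 0.195…, 0.05…, 0.025 → sum = 0.76…
V_4 = 0.76… / l_4 = 0.76… / 0.175 = 4.342857… → 4.343

4.343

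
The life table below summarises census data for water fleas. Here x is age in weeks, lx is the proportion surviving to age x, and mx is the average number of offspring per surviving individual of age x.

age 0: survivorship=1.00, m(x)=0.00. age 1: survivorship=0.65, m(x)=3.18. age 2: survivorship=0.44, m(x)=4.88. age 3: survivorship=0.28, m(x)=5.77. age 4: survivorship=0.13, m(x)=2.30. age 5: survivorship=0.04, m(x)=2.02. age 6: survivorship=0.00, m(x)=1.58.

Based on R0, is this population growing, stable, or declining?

R0 = Σ lx·mx = 0 + 2.067 + 2.1472 + 1.6156 + 0.299 + 0.0808 + 0 = 6.2096
R0 > 1, so the population is growing.

growing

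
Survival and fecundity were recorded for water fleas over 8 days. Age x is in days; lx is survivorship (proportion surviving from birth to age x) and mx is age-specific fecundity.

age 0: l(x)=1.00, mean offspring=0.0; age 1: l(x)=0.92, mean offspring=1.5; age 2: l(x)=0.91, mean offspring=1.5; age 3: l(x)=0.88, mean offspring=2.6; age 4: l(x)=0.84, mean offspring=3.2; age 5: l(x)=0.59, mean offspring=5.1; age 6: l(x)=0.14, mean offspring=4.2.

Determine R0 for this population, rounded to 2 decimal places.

11.32

lx·mx by age: 0, 1.38, 1.365, 2.288, 2.688, 3.009, 0.588
R0 = Σ lx·mx = 11.318 → 11.32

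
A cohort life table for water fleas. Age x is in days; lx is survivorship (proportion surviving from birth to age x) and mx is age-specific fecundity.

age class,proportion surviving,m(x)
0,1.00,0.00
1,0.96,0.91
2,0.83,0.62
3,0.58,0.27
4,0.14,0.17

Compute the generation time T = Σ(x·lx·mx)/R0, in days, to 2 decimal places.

lx·mx: 0, 0.8736, 0.5146, 0.1566, 0.0238 → R0 = 1.5686
x·lx·mx: 0, 0.8736, 1.0292, 0.4698, 0.0952 → Σ = 2.4678
T = 2.4678 / 1.5686 = 1.57325… → 1.57

1.57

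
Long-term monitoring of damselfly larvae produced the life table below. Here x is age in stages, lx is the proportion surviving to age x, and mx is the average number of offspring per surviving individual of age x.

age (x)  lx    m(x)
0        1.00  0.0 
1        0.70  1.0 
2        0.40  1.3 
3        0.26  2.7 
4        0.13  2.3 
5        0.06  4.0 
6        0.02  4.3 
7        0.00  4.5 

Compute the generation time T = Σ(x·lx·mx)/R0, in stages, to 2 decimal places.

lx·mx: 0, 0.7, 0.52, 0.702, 0.299, 0.24, 0.086, 0 → R0 = 2.547
x·lx·mx: 0, 0.7, 1.04, 2.106, 1.196, 1.2, 0.516, 0 → Σ = 6.758
T = 6.758 / 2.547 = 2.653318… → 2.65

2.65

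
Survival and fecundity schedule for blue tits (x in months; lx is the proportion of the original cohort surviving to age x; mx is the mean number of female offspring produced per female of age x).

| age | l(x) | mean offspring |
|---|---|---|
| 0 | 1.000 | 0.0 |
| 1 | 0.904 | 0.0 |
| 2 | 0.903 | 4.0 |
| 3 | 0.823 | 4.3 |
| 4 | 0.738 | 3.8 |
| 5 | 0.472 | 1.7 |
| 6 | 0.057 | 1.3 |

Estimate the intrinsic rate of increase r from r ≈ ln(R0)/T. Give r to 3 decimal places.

0.770

R0 = Σ lx·mx = 0 + 0 + 3.612 + 3.5389 + 2.8044 + 0.8024 + 0.0741 = 10.8318
Σ x·lx·mx = 33.5149; T = 33.5149/10.8318 = 3.09412…
r ≈ ln(R0)/T = ln(10.8318)/3.09412… = 0.77… → 0.770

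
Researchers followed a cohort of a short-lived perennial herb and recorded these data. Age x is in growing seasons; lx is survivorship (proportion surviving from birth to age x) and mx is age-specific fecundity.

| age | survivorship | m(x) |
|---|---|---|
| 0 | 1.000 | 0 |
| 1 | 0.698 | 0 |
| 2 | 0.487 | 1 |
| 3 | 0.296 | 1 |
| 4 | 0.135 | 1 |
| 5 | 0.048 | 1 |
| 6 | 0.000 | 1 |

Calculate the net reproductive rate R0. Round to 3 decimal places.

lx·mx by age: 0, 0, 0.487, 0.296, 0.135, 0.048, 0
R0 = Σ lx·mx = 0.966 → 0.966

0.966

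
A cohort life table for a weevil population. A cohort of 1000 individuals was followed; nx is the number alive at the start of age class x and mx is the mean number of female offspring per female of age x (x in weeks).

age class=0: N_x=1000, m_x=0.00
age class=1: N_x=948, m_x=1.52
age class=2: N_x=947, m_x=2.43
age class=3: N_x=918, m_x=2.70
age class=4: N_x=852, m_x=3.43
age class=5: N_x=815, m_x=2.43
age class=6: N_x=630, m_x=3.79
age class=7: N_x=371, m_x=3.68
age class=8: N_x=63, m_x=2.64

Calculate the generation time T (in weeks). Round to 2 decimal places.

lx = nx/n0 = nx/1000: 1, 0.948, 0.947, 0.918, 0.852, 0.815, 0.63, 0.371, 0.063
lx·mx: 0, 1.44096, 2.30121, 2.4786, 2.92236, 1.98045, 2.3877, 1.36528, 0.16632 → R0 = 15.04288
x·lx·mx: 0, 1.44096, 4.60242, 7.4358, 11.68944, 9.90225, 14.3262, 9.55696, 1.33056 → Σ = 60.28459
T = 60.28459 / 15.04288 = 4.007517… → 4.01

4.01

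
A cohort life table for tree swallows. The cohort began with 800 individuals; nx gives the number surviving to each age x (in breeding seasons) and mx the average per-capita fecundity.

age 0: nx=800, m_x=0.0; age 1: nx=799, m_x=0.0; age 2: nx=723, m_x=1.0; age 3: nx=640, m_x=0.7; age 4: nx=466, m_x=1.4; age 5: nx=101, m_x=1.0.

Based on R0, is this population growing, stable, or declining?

growing

lx = nx/n0 = nx/800: 1, 0.99875, 0.90375, 0.8, 0.5825, 0.12625
R0 = Σ lx·mx = 0 + 0 + 0.90375 + 0.56 + 0.8155 + 0.12625 = 2.4055
R0 > 1, so the population is growing.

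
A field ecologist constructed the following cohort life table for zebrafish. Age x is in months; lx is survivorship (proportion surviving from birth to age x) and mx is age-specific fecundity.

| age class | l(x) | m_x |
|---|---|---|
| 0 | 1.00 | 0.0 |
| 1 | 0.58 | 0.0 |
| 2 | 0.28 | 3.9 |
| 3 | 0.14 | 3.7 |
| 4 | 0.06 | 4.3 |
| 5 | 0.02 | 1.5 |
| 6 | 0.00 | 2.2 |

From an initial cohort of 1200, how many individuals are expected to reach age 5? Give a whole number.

Expected survivors = N0 · l_5 = 1200 × 0.02 = 24 → 24

24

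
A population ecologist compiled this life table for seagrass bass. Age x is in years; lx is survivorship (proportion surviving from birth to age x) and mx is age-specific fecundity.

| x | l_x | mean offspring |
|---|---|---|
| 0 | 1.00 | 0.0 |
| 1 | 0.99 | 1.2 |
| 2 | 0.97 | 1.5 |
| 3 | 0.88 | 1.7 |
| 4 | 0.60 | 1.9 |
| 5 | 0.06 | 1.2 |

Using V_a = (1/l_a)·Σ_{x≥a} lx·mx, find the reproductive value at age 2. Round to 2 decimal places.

lx·mx for x ≥ 2: 1.455, 1.496, 1.14, 0.072 → sum = 4.163
V_2 = 4.163 / l_2 = 4.163 / 0.97 = 4.291753… → 4.29

4.29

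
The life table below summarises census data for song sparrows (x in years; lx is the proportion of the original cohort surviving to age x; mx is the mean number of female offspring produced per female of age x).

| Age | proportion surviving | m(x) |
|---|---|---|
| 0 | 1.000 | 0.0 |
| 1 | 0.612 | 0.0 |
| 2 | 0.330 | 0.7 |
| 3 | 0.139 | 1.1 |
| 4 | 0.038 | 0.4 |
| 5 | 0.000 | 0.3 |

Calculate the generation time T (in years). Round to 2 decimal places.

lx·mx: 0, 0, 0.231, 0.1529, 0.0152, 0 → R0 = 0.3991
x·lx·mx: 0, 0, 0.462, 0.4587, 0.0608, 0 → Σ = 0.9815
T = 0.9815 / 0.3991 = 2.459283… → 2.46

2.46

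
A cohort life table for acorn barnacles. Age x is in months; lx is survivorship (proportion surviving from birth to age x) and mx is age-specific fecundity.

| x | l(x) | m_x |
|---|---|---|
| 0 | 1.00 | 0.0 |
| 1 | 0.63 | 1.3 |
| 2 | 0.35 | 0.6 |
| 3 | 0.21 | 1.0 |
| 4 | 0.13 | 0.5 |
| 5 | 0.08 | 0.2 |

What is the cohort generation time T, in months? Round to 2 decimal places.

1.67

lx·mx: 0, 0.819, 0.21, 0.21, 0.065, 0.016 → R0 = 1.32
x·lx·mx: 0, 0.819, 0.42, 0.63, 0.26, 0.08 → Σ = 2.209
T = 2.209 / 1.32 = 1.673485… → 1.67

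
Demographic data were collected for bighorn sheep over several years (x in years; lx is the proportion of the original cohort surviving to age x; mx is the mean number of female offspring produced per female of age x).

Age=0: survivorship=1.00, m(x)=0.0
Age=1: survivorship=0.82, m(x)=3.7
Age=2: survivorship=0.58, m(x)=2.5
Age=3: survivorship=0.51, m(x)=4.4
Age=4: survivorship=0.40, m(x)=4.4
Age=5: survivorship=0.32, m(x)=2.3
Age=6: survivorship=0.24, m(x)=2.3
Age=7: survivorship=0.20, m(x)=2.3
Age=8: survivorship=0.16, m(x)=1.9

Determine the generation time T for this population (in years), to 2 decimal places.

3.07

lx·mx: 0, 3.034, 1.45, 2.244, 1.76, 0.736, 0.552, 0.46, 0.304 → R0 = 10.54
x·lx·mx: 0, 3.034, 2.9, 6.732, 7.04, 3.68, 3.312, 3.22, 2.432 → Σ = 32.35
T = 32.35 / 10.54 = 3.06926… → 3.07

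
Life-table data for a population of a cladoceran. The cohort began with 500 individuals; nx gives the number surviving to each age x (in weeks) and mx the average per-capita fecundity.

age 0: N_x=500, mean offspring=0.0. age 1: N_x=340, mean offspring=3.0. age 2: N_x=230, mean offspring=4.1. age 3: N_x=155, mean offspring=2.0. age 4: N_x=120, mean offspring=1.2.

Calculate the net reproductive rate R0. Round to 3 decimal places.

4.834

lx = nx/n0 = nx/500: 1, 0.68, 0.46, 0.31, 0.24
lx·mx by age: 0, 2.04, 1.886, 0.62, 0.288
R0 = Σ lx·mx = 4.834 → 4.834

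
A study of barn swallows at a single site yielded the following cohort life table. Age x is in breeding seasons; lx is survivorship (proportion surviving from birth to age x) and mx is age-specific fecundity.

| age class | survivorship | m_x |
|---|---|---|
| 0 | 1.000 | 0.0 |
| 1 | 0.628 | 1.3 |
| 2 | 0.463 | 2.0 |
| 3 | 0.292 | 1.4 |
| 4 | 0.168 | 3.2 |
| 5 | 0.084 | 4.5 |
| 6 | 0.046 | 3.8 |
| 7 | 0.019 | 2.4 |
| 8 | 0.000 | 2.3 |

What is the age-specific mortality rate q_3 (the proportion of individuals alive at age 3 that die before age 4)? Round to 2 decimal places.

q_3 = (l_3 − l_4) / l_3 = (0.292 − 0.168) / 0.292
     = 0.124 / 0.292 = 0.424658… → 0.42

0.42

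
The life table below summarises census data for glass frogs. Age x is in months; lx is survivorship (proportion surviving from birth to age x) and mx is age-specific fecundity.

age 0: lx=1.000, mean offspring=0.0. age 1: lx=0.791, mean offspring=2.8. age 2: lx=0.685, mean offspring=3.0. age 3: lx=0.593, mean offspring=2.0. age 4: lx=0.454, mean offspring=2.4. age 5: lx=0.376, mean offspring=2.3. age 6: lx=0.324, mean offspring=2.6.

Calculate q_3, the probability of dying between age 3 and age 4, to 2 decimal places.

q_3 = (l_3 − l_4) / l_3 = (0.593 − 0.454) / 0.593
     = 0.139 / 0.593 = 0.234401… → 0.23

0.23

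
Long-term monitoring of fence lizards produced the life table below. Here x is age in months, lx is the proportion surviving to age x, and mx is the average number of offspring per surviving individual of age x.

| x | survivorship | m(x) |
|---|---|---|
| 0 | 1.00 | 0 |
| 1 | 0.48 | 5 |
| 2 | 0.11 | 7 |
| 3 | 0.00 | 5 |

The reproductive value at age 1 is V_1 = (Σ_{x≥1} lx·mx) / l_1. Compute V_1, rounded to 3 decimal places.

lx·mx for x ≥ 1: 2.4, 0.77, 0 → sum = 3.17
V_1 = 3.17 / l_1 = 3.17 / 0.48 = 6.604167… → 6.604

6.604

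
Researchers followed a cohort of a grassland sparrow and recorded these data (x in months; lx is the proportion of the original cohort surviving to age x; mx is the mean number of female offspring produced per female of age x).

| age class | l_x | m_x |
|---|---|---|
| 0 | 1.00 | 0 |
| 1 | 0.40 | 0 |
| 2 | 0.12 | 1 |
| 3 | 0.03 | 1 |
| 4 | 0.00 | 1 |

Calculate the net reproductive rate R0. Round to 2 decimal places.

0.15

lx·mx by age: 0, 0, 0.12, 0.03, 0
R0 = Σ lx·mx = 0.15 → 0.15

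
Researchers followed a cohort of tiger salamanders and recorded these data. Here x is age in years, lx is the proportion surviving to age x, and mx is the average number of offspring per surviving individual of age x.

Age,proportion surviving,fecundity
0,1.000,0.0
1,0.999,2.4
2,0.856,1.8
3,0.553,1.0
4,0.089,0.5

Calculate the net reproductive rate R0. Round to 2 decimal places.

lx·mx by age: 0, 2.3976, 1.5408, 0.553, 0.0445
R0 = Σ lx·mx = 4.5359 → 4.54

4.54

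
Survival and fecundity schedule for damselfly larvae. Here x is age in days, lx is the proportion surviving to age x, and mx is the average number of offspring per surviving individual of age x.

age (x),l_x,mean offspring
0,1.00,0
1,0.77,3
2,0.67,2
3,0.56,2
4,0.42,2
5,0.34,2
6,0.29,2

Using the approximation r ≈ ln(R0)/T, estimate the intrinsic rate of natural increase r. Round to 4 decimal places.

R0 = Σ lx·mx = 0 + 2.31 + 1.34 + 1.12 + 0.84 + 0.68 + 0.58 = 6.87
Σ x·lx·mx = 18.59; T = 18.59/6.87 = 2.70597…
r ≈ ln(R0)/T = ln(6.87)/2.70597… = 0.71219… → 0.7122

0.7122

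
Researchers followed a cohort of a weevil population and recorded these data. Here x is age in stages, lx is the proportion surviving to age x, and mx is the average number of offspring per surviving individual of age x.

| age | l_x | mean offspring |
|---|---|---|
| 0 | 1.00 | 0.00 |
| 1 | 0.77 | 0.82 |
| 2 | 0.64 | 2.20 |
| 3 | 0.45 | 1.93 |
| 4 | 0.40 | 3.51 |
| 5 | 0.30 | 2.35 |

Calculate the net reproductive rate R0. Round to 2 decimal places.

lx·mx by age: 0, 0.6314, 1.408, 0.8685, 1.404, 0.705
R0 = Σ lx·mx = 5.0169 → 5.02

5.02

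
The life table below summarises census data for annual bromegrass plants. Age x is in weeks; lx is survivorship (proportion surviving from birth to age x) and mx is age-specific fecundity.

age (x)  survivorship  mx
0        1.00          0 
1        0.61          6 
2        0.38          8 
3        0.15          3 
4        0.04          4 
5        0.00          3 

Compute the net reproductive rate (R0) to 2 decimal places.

lx·mx by age: 0, 3.66, 3.04, 0.45, 0.16, 0
R0 = Σ lx·mx = 7.31 → 7.31

7.31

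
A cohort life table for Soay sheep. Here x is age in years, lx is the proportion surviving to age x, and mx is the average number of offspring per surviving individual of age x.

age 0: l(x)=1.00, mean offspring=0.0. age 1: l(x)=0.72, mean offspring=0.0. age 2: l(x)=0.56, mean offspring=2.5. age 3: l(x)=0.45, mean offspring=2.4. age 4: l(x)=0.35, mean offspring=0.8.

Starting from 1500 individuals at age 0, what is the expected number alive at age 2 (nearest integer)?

840

Expected survivors = N0 · l_2 = 1500 × 0.56 = 840 → 840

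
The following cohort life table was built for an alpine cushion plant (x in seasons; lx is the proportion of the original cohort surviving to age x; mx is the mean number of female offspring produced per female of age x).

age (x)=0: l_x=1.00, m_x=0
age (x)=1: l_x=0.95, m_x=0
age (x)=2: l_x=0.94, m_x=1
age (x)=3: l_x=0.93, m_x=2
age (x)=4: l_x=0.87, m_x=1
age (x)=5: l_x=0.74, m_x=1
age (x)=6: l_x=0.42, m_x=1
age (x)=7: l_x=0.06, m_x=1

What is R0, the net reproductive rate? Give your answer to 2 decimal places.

4.89

lx·mx by age: 0, 0, 0.94, 1.86, 0.87, 0.74, 0.42, 0.06
R0 = Σ lx·mx = 4.89 → 4.89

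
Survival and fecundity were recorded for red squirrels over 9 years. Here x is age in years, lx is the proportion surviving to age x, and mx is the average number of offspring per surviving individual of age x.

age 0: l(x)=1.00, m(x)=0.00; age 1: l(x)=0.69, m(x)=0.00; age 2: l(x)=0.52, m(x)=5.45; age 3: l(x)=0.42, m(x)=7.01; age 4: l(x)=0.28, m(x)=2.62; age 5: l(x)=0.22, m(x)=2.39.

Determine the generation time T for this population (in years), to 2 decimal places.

2.85

lx·mx: 0, 0, 2.834, 2.9442, 0.7336, 0.5258 → R0 = 7.0376
x·lx·mx: 0, 0, 5.668, 8.8326, 2.9344, 2.629 → Σ = 20.064
T = 20.064 / 7.0376 = 2.850972… → 2.85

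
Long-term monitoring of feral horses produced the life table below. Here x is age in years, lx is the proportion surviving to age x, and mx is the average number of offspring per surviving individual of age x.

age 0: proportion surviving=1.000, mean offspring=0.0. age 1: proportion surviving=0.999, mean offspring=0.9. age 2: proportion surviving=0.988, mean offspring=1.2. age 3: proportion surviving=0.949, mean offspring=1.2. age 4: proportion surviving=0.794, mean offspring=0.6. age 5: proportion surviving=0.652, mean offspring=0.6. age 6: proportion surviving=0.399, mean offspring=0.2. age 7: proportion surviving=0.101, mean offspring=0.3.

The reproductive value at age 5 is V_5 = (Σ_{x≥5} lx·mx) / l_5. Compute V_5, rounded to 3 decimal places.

lx·mx for x ≥ 5: 0.3912, 0.0798, 0.0303 → sum = 0.5013
V_5 = 0.5013 / l_5 = 0.5013 / 0.652 = 0.768865… → 0.769

0.769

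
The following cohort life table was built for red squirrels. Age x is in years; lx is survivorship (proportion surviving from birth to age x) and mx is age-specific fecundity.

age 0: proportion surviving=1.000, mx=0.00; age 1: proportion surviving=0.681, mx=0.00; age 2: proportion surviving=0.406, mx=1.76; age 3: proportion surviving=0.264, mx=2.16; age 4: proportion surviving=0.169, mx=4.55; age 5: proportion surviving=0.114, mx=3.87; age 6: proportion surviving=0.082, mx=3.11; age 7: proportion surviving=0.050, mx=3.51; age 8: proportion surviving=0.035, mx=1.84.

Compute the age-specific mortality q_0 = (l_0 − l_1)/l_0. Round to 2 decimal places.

0.32

q_0 = (l_0 − l_1) / l_0 = (1 − 0.681) / 1
     = 0.319 / 1 = 0.319 → 0.32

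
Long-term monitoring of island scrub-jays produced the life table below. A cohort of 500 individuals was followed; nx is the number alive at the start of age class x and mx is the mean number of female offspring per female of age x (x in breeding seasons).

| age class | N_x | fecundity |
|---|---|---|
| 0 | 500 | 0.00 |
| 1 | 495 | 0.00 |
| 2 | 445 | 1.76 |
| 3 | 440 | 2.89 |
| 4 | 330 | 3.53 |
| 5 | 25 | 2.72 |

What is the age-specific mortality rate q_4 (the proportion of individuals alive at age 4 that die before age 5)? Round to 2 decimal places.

lx = nx/n0 = nx/500: 1, 0.99, 0.89, 0.88, 0.66, 0.05
q_4 = (l_4 − l_5) / l_4 = (0.66 − 0.05) / 0.66
     = 0.61 / 0.66 = 0.924242… → 0.92

0.92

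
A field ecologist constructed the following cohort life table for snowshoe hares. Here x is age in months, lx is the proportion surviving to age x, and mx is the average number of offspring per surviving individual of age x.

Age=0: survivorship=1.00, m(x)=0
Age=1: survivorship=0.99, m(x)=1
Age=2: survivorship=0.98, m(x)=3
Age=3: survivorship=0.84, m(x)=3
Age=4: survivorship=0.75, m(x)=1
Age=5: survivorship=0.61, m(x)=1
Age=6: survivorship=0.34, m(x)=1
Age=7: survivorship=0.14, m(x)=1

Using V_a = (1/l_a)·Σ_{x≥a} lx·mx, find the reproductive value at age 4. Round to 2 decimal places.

lx·mx for x ≥ 4: 0.75, 0.61, 0.34, 0.14 → sum = 1.84
V_4 = 1.84 / l_4 = 1.84 / 0.75 = 2.453333… → 2.45

2.45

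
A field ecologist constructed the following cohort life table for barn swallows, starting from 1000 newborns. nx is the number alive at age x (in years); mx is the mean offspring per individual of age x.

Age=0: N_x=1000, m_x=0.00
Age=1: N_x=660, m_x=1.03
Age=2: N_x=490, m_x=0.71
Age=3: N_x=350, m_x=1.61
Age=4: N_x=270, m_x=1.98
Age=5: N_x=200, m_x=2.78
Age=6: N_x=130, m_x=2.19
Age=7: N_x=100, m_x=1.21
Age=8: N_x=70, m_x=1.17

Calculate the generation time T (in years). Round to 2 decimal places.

3.53

lx = nx/n0 = nx/1000: 1, 0.66, 0.49, 0.35, 0.27, 0.2, 0.13, 0.1, 0.07
lx·mx: 0, 0.6798, 0.3479, 0.5635, 0.5346, 0.556, 0.2847, 0.121, 0.0819 → R0 = 3.1694
x·lx·mx: 0, 0.6798, 0.6958, 1.6905, 2.1384, 2.78, 1.7082, 0.847, 0.6552 → Σ = 11.1949
T = 11.1949 / 3.1694 = 3.532183… → 3.53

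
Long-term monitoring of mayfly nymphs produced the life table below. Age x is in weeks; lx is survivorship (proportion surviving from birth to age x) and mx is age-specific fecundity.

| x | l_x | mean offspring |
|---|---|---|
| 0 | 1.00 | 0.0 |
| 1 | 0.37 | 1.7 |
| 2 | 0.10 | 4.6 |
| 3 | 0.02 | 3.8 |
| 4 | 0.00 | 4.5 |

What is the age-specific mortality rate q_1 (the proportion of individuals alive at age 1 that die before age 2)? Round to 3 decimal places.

0.730

q_1 = (l_1 − l_2) / l_1 = (0.37 − 0.1) / 0.37
     = 0.27 / 0.37 = 0.72973… → 0.730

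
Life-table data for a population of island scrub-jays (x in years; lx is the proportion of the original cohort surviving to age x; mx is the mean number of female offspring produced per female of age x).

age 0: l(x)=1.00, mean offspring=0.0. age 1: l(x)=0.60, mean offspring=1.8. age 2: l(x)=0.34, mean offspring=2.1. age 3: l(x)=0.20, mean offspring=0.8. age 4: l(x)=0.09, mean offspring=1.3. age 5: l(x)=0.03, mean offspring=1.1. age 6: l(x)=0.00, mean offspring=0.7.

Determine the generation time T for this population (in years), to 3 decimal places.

1.721

lx·mx: 0, 1.08, 0.714, 0.16, 0.117, 0.033, 0 → R0 = 2.104
x·lx·mx: 0, 1.08, 1.428, 0.48, 0.468, 0.165, 0 → Σ = 3.621
T = 3.621 / 2.104 = 1.721008… → 1.721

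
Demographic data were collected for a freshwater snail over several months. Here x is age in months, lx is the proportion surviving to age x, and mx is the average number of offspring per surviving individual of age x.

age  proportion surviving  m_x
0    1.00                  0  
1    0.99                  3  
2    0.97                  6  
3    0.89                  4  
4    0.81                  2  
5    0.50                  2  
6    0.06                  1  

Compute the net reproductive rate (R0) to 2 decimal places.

15.03

lx·mx by age: 0, 2.97, 5.82, 3.56, 1.62, 1, 0.06
R0 = Σ lx·mx = 15.03 → 15.03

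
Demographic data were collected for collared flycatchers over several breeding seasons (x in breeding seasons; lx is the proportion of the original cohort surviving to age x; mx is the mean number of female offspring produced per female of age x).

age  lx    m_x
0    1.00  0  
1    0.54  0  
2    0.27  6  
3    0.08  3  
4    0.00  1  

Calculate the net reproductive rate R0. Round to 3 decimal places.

1.860

lx·mx by age: 0, 0, 1.62, 0.24, 0
R0 = Σ lx·mx = 1.86 → 1.860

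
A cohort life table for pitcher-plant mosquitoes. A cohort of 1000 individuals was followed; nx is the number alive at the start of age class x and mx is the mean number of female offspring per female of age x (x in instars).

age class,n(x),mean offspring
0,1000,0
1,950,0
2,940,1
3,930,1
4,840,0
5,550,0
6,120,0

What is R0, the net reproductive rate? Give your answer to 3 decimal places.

lx = nx/n0 = nx/1000: 1, 0.95, 0.94, 0.93, 0.84, 0.55, 0.12
lx·mx by age: 0, 0, 0.94, 0.93, 0, 0, 0
R0 = Σ lx·mx = 1.87 → 1.870

1.870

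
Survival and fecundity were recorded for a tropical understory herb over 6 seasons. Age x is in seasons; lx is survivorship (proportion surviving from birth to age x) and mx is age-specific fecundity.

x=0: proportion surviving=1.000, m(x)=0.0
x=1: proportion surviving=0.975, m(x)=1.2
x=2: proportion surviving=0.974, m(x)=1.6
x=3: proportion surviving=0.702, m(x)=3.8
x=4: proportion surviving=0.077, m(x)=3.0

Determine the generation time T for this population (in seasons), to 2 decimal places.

lx·mx: 0, 1.17, 1.5584, 2.6676, 0.231 → R0 = 5.627
x·lx·mx: 0, 1.17, 3.1168, 8.0028, 0.924 → Σ = 13.2136
T = 13.2136 / 5.627 = 2.34825… → 2.35

2.35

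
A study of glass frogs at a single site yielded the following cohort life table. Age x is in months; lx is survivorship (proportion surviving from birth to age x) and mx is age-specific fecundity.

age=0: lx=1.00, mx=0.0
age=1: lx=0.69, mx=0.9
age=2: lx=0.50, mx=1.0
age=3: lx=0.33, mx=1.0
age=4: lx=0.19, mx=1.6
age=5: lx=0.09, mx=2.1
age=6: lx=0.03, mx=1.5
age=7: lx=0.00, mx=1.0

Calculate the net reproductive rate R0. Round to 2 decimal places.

1.99

lx·mx by age: 0, 0.621, 0.5, 0.33, 0.304, 0.189, 0.045, 0
R0 = Σ lx·mx = 1.989 → 1.99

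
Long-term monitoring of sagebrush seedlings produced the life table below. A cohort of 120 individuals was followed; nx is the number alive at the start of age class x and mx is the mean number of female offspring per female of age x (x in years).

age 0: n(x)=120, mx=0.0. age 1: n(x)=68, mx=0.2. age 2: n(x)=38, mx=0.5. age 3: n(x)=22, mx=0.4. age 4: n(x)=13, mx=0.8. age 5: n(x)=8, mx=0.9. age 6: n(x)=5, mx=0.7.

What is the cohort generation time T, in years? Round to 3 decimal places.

2.826

lx = nx/n0 = nx/120: 1, 0.56667…, 0.31667…, 0.18333…, 0.10833…, 0.06667…, 0.04167…
lx·mx: 0, 0.113333…, 0.158333…, 0.073333…, 0.086667…, 0.06…, 0.029167… → R0 = 0.520833…
x·lx·mx: 0, 0.113333…, 0.316667…, 0.22…, 0.346667…, 0.3…, 0.175… → Σ = 1.471667…
T = 1.471667… / 0.520833… = 2.8256… → 2.826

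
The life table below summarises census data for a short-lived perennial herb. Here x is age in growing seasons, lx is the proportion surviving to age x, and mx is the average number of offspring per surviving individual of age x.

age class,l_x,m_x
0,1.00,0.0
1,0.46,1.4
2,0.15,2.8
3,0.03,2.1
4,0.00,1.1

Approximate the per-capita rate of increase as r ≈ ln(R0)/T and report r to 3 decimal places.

R0 = Σ lx·mx = 0 + 0.644 + 0.42 + 0.063 + 0 = 1.127
Σ x·lx·mx = 1.673; T = 1.673/1.127 = 1.48447…
r ≈ ln(R0)/T = ln(1.127)/1.48447… = 0.08054… → 0.081

0.081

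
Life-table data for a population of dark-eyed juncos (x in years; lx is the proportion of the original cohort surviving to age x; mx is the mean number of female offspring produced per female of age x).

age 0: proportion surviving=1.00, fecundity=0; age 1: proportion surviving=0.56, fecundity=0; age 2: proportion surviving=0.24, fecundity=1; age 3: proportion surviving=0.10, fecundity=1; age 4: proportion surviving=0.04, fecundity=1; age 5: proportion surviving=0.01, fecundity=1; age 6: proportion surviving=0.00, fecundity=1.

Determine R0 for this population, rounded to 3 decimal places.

lx·mx by age: 0, 0, 0.24, 0.1, 0.04, 0.01, 0
R0 = Σ lx·mx = 0.39 → 0.390

0.390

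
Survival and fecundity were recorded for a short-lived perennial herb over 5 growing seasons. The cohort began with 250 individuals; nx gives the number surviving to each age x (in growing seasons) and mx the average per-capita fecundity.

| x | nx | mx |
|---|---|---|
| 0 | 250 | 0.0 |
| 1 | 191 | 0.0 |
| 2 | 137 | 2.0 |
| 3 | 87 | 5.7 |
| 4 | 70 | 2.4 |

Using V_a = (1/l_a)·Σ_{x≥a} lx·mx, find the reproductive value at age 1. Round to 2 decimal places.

lx = nx/n0 = nx/250: 1, 0.764, 0.548, 0.348, 0.28
lx·mx for x ≥ 1: 0, 1.096, 1.9836, 0.672 → sum = 3.7516
V_1 = 3.7516 / l_1 = 3.7516 / 0.764 = 4.910471… → 4.91

4.91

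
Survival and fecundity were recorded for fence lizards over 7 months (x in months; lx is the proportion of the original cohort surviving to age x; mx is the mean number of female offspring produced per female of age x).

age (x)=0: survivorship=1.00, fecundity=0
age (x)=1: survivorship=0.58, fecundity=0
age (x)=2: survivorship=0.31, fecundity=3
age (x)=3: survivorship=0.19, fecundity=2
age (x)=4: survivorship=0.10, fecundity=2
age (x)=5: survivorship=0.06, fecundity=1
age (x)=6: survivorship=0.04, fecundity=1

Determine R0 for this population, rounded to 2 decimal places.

1.61

lx·mx by age: 0, 0, 0.93, 0.38, 0.2, 0.06, 0.04
R0 = Σ lx·mx = 1.61 → 1.61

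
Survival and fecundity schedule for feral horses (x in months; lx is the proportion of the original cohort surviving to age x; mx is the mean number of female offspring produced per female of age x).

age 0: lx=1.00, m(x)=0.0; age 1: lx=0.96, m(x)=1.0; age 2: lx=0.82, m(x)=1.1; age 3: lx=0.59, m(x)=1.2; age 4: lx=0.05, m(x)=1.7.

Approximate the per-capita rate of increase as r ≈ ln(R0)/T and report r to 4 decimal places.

R0 = Σ lx·mx = 0 + 0.96 + 0.902 + 0.708 + 0.085 = 2.655
Σ x·lx·mx = 5.228; T = 5.228/2.655 = 1.96911…
r ≈ ln(R0)/T = ln(2.655)/1.96911… = 0.49588… → 0.4959

0.4959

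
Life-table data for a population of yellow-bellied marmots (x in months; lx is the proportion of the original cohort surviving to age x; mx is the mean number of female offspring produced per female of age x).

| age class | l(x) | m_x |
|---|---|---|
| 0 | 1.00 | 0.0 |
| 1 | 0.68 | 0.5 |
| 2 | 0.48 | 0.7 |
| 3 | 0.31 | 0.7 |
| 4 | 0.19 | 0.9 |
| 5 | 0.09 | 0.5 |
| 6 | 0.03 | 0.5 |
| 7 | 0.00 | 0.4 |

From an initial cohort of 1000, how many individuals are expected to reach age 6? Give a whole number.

30

Expected survivors = N0 · l_6 = 1000 × 0.03 = 30 → 30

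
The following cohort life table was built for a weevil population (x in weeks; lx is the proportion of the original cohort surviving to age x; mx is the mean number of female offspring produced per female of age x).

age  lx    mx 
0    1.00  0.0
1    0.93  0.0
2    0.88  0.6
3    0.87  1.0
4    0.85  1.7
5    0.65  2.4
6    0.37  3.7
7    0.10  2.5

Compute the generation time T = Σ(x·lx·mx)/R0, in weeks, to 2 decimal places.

lx·mx: 0, 0, 0.528, 0.87, 1.445, 1.56, 1.369, 0.25 → R0 = 6.022
x·lx·mx: 0, 0, 1.056, 2.61, 5.78, 7.8, 8.214, 1.75 → Σ = 27.21
T = 27.21 / 6.022 = 4.518432… → 4.52

4.52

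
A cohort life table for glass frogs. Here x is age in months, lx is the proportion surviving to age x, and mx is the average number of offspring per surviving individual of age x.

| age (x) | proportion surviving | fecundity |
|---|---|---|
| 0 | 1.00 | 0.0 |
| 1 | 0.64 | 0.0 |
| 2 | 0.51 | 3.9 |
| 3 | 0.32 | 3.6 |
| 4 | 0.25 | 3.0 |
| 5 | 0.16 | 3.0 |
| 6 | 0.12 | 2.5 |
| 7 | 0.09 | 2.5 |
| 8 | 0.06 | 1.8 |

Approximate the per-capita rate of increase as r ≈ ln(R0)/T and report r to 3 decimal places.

0.472

R0 = Σ lx·mx = 0 + 0 + 1.989 + 1.152 + 0.75 + 0.48 + 0.3 + 0.225 + 0.108 = 5.004
Σ x·lx·mx = 17.073; T = 17.073/5.004 = 3.41187…
r ≈ ln(R0)/T = ln(5.004)/3.41187… = 0.47195… → 0.472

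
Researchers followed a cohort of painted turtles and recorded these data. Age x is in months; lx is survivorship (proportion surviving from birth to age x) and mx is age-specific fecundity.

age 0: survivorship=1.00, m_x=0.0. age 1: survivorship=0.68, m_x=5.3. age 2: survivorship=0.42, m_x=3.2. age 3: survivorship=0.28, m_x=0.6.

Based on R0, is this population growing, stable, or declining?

R0 = Σ lx·mx = 0 + 3.604 + 1.344 + 0.168 = 5.116
R0 > 1, so the population is growing.

growing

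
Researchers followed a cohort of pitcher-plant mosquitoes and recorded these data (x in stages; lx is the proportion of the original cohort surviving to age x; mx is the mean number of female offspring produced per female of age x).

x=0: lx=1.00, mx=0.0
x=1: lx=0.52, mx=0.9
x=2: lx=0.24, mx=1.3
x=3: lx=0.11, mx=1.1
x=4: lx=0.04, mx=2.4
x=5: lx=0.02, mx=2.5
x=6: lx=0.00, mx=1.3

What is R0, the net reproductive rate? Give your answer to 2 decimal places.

1.05

lx·mx by age: 0, 0.468, 0.312, 0.121, 0.096, 0.05, 0
R0 = Σ lx·mx = 1.047 → 1.05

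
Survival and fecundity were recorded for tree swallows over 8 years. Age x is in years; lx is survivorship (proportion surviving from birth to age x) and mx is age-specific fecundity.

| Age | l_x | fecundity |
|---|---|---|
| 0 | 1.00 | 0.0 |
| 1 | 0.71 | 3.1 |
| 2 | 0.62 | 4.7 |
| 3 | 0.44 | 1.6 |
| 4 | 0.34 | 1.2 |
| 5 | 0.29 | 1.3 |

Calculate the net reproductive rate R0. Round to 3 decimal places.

lx·mx by age: 0, 2.201, 2.914, 0.704, 0.408, 0.377
R0 = Σ lx·mx = 6.604 → 6.604

6.604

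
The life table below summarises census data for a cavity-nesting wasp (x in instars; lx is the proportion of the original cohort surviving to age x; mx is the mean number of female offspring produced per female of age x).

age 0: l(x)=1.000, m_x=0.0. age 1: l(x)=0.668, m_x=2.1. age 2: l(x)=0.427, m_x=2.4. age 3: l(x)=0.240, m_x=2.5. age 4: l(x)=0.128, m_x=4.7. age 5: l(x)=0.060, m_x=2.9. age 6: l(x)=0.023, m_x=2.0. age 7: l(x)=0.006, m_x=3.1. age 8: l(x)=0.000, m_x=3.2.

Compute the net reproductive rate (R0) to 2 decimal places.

lx·mx by age: 0, 1.4028, 1.0248, 0.6, 0.6016, 0.174, 0.046, 0.0186, 0
R0 = Σ lx·mx = 3.8678 → 3.87

3.87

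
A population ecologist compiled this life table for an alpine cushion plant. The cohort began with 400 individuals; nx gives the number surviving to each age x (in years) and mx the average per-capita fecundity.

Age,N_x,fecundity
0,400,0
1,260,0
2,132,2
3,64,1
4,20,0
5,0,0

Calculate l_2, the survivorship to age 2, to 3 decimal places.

0.330

l_2 = n_2/n_0 = 132/400 = 0.33 → 0.330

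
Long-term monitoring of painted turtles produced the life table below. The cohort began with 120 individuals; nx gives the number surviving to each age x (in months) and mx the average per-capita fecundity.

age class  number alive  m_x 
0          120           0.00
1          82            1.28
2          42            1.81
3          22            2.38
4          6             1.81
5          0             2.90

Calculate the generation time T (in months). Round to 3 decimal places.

1.874

lx = nx/n0 = nx/120: 1, 0.68333…, 0.35, 0.18333…, 0.05, 0
lx·mx: 0, 0.874667…, 0.6335, 0.436333…, 0.0905, 0 → R0 = 2.035…
x·lx·mx: 0, 0.874667…, 1.267, 1.309…, 0.362, 0 → Σ = 3.812667…
T = 3.812667… / 2.035… = 1.873546… → 1.874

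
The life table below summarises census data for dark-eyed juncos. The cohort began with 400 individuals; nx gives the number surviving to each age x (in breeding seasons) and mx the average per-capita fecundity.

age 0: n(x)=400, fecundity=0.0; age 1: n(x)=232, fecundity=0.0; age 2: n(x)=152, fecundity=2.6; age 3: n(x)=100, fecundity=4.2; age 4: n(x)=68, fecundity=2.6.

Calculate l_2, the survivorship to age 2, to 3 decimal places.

0.380

l_2 = n_2/n_0 = 152/400 = 0.38 → 0.380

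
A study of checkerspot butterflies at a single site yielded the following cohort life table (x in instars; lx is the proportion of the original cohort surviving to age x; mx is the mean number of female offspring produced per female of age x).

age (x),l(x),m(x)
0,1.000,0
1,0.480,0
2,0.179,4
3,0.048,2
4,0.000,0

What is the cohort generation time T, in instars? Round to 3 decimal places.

lx·mx: 0, 0, 0.716, 0.096, 0 → R0 = 0.812
x·lx·mx: 0, 0, 1.432, 0.288, 0 → Σ = 1.72
T = 1.72 / 0.812 = 2.118227… → 2.118

2.118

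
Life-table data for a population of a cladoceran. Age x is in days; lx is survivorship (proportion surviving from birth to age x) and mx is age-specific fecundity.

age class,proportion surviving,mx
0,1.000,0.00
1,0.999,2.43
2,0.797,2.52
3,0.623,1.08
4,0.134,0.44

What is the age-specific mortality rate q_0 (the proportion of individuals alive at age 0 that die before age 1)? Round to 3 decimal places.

0.001

q_0 = (l_0 − l_1) / l_0 = (1 − 0.999) / 1
     = 0.001 / 1 = 0.001 → 0.001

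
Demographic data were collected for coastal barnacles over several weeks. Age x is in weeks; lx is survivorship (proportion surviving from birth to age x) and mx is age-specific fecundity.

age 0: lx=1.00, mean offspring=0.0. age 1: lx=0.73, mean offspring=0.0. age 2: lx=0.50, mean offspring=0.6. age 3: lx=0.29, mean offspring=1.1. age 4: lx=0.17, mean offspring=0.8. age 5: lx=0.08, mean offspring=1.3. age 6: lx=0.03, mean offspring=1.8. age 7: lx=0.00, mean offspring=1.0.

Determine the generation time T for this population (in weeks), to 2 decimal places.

lx·mx: 0, 0, 0.3, 0.319, 0.136, 0.104, 0.054, 0 → R0 = 0.913
x·lx·mx: 0, 0, 0.6, 0.957, 0.544, 0.52, 0.324, 0 → Σ = 2.945
T = 2.945 / 0.913 = 3.22563… → 3.23

3.23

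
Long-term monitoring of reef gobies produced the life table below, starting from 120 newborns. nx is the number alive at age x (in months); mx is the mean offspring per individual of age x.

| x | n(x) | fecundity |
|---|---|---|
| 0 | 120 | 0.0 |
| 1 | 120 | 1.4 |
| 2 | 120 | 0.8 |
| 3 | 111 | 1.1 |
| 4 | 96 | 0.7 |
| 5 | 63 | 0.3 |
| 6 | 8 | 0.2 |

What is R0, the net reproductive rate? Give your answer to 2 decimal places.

lx = nx/n0 = nx/120: 1, 1, 1, 0.925, 0.8, 0.525, 0.06667…
lx·mx by age: 0, 1.4, 0.8, 1.0175, 0.56, 0.1575, 0.013333…
R0 = Σ lx·mx = 3.948333… → 3.95

3.95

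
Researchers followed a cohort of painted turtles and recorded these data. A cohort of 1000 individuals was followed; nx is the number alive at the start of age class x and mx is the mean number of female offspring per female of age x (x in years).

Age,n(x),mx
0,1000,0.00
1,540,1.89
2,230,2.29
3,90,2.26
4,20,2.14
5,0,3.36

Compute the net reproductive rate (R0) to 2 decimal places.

1.79

lx = nx/n0 = nx/1000: 1, 0.54, 0.23, 0.09, 0.02, 0
lx·mx by age: 0, 1.0206, 0.5267, 0.2034, 0.0428, 0
R0 = Σ lx·mx = 1.7935 → 1.79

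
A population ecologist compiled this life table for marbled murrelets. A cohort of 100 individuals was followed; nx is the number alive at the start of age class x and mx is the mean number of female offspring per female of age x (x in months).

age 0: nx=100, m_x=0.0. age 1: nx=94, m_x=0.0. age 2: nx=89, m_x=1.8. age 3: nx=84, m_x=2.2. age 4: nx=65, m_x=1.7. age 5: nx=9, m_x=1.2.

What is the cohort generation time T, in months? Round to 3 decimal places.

lx = nx/n0 = nx/100: 1, 0.94, 0.89, 0.84, 0.65, 0.09
lx·mx: 0, 0, 1.602, 1.848, 1.105, 0.108 → R0 = 4.663
x·lx·mx: 0, 0, 3.204, 5.544, 4.42, 0.54 → Σ = 13.708
T = 13.708 / 4.663 = 2.939738… → 2.940

2.940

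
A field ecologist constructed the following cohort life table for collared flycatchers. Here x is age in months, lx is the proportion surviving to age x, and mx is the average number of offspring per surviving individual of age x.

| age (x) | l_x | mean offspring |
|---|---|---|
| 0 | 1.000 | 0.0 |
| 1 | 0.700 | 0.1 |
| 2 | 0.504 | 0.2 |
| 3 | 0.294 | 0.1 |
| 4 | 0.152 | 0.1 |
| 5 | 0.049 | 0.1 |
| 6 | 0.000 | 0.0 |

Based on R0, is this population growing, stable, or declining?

declining

R0 = Σ lx·mx = 0 + 0.07 + 0.1008 + 0.0294 + 0.0152 + 0.0049 + 0 = 0.2203
R0 < 1, so the population is declining.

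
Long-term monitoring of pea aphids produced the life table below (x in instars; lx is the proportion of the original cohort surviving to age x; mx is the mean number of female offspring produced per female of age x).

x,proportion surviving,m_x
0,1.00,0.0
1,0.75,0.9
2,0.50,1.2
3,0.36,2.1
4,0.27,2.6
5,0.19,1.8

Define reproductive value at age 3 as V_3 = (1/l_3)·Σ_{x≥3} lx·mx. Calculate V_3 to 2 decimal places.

5.00

lx·mx for x ≥ 3: 0.756, 0.702, 0.342 → sum = 1.8
V_3 = 1.8 / l_3 = 1.8 / 0.36 = 5 → 5.00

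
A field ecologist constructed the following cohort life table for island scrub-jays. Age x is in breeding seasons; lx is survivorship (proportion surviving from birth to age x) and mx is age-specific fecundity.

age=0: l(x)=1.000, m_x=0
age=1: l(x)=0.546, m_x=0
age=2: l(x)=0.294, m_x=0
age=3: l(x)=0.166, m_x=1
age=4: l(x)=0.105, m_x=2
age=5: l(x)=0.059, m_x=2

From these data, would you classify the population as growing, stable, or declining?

R0 = Σ lx·mx = 0 + 0 + 0 + 0.166 + 0.21 + 0.118 = 0.494
R0 < 1, so the population is declining.

declining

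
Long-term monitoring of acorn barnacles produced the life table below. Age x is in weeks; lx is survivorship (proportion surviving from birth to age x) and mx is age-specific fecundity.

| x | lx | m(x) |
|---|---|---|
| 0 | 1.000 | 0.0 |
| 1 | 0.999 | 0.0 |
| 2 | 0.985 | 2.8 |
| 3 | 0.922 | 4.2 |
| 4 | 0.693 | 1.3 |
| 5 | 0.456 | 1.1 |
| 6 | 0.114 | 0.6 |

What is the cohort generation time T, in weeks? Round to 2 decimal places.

lx·mx: 0, 0, 2.758, 3.8724, 0.9009, 0.5016, 0.0684 → R0 = 8.1013
x·lx·mx: 0, 0, 5.516, 11.6172, 3.6036, 2.508, 0.4104 → Σ = 23.6552
T = 23.6552 / 8.1013 = 2.919926… → 2.92

2.92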